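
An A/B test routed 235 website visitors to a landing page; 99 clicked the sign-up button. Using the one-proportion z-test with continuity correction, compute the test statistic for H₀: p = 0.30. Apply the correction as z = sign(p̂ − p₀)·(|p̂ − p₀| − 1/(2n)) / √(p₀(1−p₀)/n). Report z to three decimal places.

z = 3.986

The sample proportion is 99/235 = 0.42128. p̂ − p₀ = 0.121277.
Continuity correction 1/(2n) = 1/470 = 0.002128.
Corrected numerator: |0.121277| − 0.002128 = 0.119149.
Null standard error: √(0.30·0.70/235) = √0.000893617 = 0.029893.
z = +0.119149/0.029893 = 3.986.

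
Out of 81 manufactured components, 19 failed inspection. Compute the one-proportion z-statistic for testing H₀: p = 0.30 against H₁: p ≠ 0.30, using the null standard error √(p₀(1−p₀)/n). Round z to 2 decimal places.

Sample proportion p̂ = 19/81 = 0.23457.
SE₀ = √(0.30·0.70/81) = 0.050918.
z = (p̂ − p₀)/SE = (0.23457 − 0.30)/0.050918 = -1.29.

z = -1.29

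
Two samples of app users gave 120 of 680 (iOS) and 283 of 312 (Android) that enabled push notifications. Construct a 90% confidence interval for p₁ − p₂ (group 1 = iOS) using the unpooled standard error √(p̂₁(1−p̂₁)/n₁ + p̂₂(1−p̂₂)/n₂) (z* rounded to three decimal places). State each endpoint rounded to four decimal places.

(-0.7668, -0.6944)

p̂₁ = 120/680 = 0.17647, p̂₂ = 283/312 = 0.90705; p̂₁ − p̂₂ = -0.73058.
Unpooled SE = √(p̂₁(1−p̂₁)/n₁ + p̂₂(1−p̂₂)/n₂) = √(0.000213719 + 0.000270222) = 0.021999.
The 90% critical value is z* = 1.645. Margin of error = 0.03619.
CI: -0.73058 ± 0.03619 = (-0.7668, -0.6944).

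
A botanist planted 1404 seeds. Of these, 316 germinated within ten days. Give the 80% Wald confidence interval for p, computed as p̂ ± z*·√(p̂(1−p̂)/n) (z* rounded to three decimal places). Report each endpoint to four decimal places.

p̂ = 316/1404 = 0.22507.
SE(p̂) = √(0.22507·0.77493/1404) = 0.011146.
For 80% confidence, z* = 1.282.
Margin of error: 1.282 × 0.011146 = 0.01429.
So the interval runs from 0.2108 to 0.2394.

(0.2108, 0.2394)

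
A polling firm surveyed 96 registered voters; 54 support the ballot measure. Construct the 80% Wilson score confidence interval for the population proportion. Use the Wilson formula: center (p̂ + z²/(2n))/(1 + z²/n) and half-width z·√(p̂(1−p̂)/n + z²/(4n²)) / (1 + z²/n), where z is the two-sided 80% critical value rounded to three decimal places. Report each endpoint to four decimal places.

(0.4971, 0.6258)

p̂ = 54/96 = 0.56250; z = 1.282, so z² = 1.643524.
1 + z²/n = 1.017120.
Adjusted center: (0.56250 + z²/(2n))/1.017120 = 0.56145.
Radicand: p̂(1−p̂)/n + z²/(4n²) = 0.002563477 + 0.000044583 = 0.002608060.
Half-width = 1.282·√0.002608060/1.017120 = 0.06437.
So the interval runs from 0.4971 to 0.6258.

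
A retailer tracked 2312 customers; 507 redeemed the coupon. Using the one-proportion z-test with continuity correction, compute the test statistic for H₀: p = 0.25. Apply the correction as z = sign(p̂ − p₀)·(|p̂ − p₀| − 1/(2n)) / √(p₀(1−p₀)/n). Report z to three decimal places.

z = -3.386

Sample proportion p̂ = 507/2312 = 0.21929. p̂ − p₀ = -0.030709.
Continuity correction 1/(2n) = 1/4624 = 0.000216.
Corrected numerator: |-0.030709| − 0.000216 = 0.030493.
Null standard error: √(0.25·0.75/2312) = √0.000081099 = 0.009005.
z = (−)0.030493/0.009005 = -3.386.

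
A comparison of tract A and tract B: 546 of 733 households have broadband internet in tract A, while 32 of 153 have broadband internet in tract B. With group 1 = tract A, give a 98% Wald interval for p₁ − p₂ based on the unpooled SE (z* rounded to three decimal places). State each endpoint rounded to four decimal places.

p̂₁ = 546/733 = 0.74488, p̂₂ = 32/153 = 0.20915; p̂₁ − p̂₂ = 0.53573.
Unpooled SE = √(p̂₁(1−p̂₁)/n₁ + p̂₂(1−p̂₂)/n₂) = √(0.000259252 + 0.001081088) = 0.036611.
For 98% confidence, z* = 2.326. Margin = 2.326·0.036611 = 0.08516.
So the interval runs from 0.4506 to 0.6209.

(0.4506, 0.6209)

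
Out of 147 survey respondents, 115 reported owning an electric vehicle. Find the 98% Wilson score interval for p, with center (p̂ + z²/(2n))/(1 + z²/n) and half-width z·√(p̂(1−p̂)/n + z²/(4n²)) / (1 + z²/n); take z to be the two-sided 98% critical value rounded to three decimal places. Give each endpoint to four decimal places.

Here p̂ = 115/147 = 0.78231 and z = 2.326 (z² = 5.410276).
Denominator 1 + z²/n = 1 + 5.410276/147 = 1.036805.
Center = (0.78231 + 0.018402)/1.036805 = 0.77229.
Radicand: p̂(1−p̂)/n + z²/(4n²) = 0.001158499 + 0.000062593 = 0.001221092.
Half-width = 2.326·√0.001221092/1.036805 = 0.07839.
Interval: 0.77229 ± 0.07839 → (0.6939, 0.8507).

(0.6939, 0.8507)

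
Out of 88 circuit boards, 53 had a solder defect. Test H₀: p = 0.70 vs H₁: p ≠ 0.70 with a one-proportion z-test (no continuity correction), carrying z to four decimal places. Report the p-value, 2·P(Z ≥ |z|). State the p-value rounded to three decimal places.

Sample proportion p̂ = 53/88 = 0.60227.
Null standard error: √(0.70·0.30/88) = √0.002386364 = 0.048850.
Test statistic (full precision, shown to 4 dp): z = (53/88 − 0.70)/SE₀ ≈ -2.0005.
From the standard normal, 2·P(Z ≥ |z|) = 0.045.

p-value = 0.045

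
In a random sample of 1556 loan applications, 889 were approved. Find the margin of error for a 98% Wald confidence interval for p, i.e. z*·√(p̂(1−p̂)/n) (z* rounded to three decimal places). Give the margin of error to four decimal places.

ME = 0.0292

p̂ = 889/1556 = 0.57134.
SE(p̂) = √(0.57134·0.42866/1556) = 0.012546.
z* = 2.326 at the 98% level.
So ME = 0.0292.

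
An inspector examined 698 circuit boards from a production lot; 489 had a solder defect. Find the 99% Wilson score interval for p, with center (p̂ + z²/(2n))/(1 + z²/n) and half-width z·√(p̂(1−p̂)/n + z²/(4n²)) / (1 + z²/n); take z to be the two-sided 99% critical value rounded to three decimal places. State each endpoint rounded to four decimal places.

(0.6542, 0.7432)

p̂ = 489/698 = 0.70057; z = 2.576, so z² = 6.635776.
Denominator 1 + z²/n = 1 + 6.635776/698 = 1.009507.
Adjusted center: (0.70057 + z²/(2n))/1.009507 = 0.69868.
Radicand: p̂(1−p̂)/n + z²/(4n²) = 0.000300531 + 0.000003405 = 0.000303936.
Half-width = 2.576·√0.000303936/1.009507 = 0.04449.
CI: 0.69868 ± 0.04449 = (0.6542, 0.7432).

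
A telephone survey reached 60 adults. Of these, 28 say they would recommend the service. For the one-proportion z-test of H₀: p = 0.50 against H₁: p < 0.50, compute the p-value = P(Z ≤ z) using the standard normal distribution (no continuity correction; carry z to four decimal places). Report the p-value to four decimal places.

p-value = 0.3028

Sample proportion p̂ = 28/60 = 0.46667.
SE₀ = √(0.50·0.50/60) = 0.064550.
z = (p̂ − p₀)/SE = (28/60 − 0.50)/0.064550 ≈ -0.5164.
p-value = P(Z ≤ z) with z = -0.5164 → 0.3028.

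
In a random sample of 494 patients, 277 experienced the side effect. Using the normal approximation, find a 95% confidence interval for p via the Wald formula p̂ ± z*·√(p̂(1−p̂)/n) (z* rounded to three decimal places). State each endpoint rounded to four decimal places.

The sample proportion is 277/494 = 0.56073.
SE = √(p̂(1−p̂)/n) = √(0.246312/494) = 0.022330.
z* = 1.960 at the 95% level.
Margin of error: 1.960 × 0.022330 = 0.04377.
CI: 0.56073 ± 0.04377 = (0.5170, 0.6045).

(0.5170, 0.6045)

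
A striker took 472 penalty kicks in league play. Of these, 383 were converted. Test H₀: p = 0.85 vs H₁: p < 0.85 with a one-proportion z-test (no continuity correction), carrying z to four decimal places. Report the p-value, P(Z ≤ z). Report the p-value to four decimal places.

p-value = 0.0095

Sample proportion p̂ = 383/472 = 0.81144.
Under H₀, SE = √(p₀(1−p₀)/n) = √(0.85·0.15/472) = √0.000270127 = 0.016436.
z = (p̂ − p₀)/SE = (383/472 − 0.85)/0.016436 ≈ -2.3461.
From the standard normal, P(Z ≤ z) = 0.0095.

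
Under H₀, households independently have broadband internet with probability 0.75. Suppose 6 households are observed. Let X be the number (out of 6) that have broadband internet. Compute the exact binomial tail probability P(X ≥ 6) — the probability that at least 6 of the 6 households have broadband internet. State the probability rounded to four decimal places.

X is binomial with n = 6 and p = 0.75.
P(X ≥ 6) = C(6,6)·0.75^6·0.25^0.
= 0.177979 = 0.1780.

P = 0.1780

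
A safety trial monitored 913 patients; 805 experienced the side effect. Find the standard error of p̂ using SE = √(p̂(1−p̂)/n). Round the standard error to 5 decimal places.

p̂ = 805/913 = 0.88171.
p̂(1−p̂) = 0.104297.
SE = √(0.104297/913) = √0.000114235 = 0.01069.

SE = 0.01069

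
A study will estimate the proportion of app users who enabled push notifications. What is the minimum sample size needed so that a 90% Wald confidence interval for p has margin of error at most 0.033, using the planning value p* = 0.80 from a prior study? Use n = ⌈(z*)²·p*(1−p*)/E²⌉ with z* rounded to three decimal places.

The 90% critical value is z* = 1.645.
p*(1−p*) = 0.80·0.20 = 0.1600.
Required n before rounding: 2.706025 × 0.1600 / 0.033² = 397.579.
Rounding up, n = 398.

n = 398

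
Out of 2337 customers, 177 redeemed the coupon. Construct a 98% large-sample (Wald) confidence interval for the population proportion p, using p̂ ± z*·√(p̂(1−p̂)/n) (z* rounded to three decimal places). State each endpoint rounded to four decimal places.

(0.0630, 0.0885)

The sample proportion is 177/2337 = 0.07574.
Standard error of p̂: √(0.070002/2337) = √0.000029954 = 0.005473.
z* = 2.326 at the 98% level.
Margin = 2.326·0.005473 = 0.01273.
Interval: 0.07574 ± 0.01273 → (0.0630, 0.0885).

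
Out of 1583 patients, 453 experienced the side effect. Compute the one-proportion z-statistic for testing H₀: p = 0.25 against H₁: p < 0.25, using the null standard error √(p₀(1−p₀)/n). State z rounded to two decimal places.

p̂ = 453/1583 = 0.28617.
Null standard error: √(0.25·0.75/1583) = √0.000118446 = 0.010883.
z = (0.28617 − 0.25)/0.010883 = 0.03617/0.010883 = 3.32.

z = 3.32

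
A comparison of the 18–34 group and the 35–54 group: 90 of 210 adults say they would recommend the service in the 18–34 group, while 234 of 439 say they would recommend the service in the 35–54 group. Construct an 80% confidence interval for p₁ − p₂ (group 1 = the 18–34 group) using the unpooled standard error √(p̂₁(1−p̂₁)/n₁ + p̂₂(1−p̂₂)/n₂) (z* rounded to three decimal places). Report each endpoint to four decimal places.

p̂₁ = 90/210 = 0.42857, p̂₂ = 234/439 = 0.53303; p̂₁ − p̂₂ = -0.10446.
SE = √(0.001166181 + 0.000566991) = √0.001733172 = 0.041631.
For 80% confidence, z* = 1.282. Margin of error = 0.05337.
So the interval runs from -0.1578 to -0.0511.

(-0.1578, -0.0511)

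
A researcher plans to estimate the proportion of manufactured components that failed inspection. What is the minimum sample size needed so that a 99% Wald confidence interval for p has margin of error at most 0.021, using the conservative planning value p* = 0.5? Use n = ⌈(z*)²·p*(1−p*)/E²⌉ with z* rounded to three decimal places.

The 99% critical value is z* = 2.576.
p*(1−p*) = 0.2500.
(z*)²·p*(1−p*)/E² = 6.635776·0.2500/0.000441 = 3761.778.
Rounding up, n = 3762.

n = 3762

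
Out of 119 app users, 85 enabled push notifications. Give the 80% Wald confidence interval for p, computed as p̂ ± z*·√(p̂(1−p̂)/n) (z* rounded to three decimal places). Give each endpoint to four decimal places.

(0.6612, 0.7674)

Sample proportion p̂ = 85/119 = 0.71429.
Standard error of p̂: √(0.204082/119) = √0.001714972 = 0.041412.
For 80% confidence, z* = 1.282.
Margin of error: 1.282 × 0.041412 = 0.05309.
So the interval runs from 0.6612 to 0.7674.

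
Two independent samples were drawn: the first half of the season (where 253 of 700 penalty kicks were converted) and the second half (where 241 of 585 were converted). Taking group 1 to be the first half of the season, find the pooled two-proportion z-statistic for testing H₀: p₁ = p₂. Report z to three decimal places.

z = -1.855

p̂₁ = 253/700 = 0.36143, p̂₂ = 241/585 = 0.41197.
Pooling: p̂ = 494/1285 = 0.38444.
Pooled SE = √[0.2366449·0.00313797] ≈ 0.027250.
z = (p̂₁ − p̂₂)/SE = (0.36143 − 0.41197)/0.027250 = -0.05054/0.027250 = -1.855.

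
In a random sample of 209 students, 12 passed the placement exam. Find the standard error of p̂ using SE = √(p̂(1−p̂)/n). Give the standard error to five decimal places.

The sample proportion is 12/209 = 0.05742.
p̂(1−p̂) = 0.054123.
SE = √(0.054123/209) = 0.01609.

SE = 0.01609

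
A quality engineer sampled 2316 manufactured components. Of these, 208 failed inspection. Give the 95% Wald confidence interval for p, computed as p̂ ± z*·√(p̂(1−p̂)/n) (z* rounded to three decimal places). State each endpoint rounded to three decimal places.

Sample proportion p̂ = 208/2316 = 0.08981.
Standard error of p̂: √(0.081744/2316) = √0.000035295 = 0.005941.
The 95% critical value is z* = 1.960.
Margin of error: 1.960 × 0.005941 = 0.01164.
So the interval runs from 0.078 to 0.101.

(0.078, 0.101)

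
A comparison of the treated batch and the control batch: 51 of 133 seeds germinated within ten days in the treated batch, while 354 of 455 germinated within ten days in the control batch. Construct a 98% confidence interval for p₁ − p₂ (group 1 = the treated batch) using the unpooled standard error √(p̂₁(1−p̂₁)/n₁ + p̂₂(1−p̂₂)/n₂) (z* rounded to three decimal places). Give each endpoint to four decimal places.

(-0.5026, -0.2865)

p̂₁ = 51/133 = 0.38346, p̂₂ = 354/455 = 0.77802; p̂₁ − p̂₂ = -0.39456.
SE = √(0.001777580 + 0.000379569) = √0.002157149 = 0.046445.
z* = 2.326 at the 98% level. Margin of error = 0.10803.
Interval: -0.39456 ± 0.10803 → (-0.5026, -0.2865).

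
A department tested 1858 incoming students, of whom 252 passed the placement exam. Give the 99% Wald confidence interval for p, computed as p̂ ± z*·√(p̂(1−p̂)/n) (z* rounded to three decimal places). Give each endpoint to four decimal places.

(0.1152, 0.1561)

The sample proportion is 252/1858 = 0.13563.
SE = √(p̂(1−p̂)/n) = √(0.117234/1858) = 0.007943.
For 99% confidence, z* = 2.576.
Margin of error: 2.576 × 0.007943 = 0.02046.
CI: 0.13563 ± 0.02046 = (0.1152, 0.1561).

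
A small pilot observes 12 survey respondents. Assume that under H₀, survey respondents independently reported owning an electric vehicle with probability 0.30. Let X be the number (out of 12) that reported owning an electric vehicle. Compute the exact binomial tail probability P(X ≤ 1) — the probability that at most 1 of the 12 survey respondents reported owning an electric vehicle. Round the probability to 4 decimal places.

X ~ Binomial(n=12, p=0.30).
P(X ≤ 1) = C(12,0)·0.30^0·0.70^12 + C(12,1)·0.30^1·0.70^11.
= 0.013841 + 0.071184 = 0.0850.

P = 0.0850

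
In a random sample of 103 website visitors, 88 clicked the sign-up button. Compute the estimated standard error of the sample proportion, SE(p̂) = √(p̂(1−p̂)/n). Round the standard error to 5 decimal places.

SE = 0.03476

Sample proportion p̂ = 88/103 = 0.85437.
p̂(1−p̂) = 0.85437·0.14563 = 0.124422.
SE = √(0.124422/103) = 0.03476.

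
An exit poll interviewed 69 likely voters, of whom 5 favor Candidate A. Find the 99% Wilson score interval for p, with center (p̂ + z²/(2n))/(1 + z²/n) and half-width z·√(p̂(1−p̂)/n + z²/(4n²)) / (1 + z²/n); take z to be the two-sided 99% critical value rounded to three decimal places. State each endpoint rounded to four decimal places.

(0.0245, 0.1954)

Here p̂ = 5/69 = 0.07246 and z = 2.576 (z² = 6.635776).
Denominator 1 + z²/n = 1 + 6.635776/69 = 1.096171.
Adjusted center: (0.07246 + z²/(2n))/1.096171 = 0.10997.
Radicand: p̂(1−p̂)/n + z²/(4n²) = 0.000974098 + 0.000348444 = 0.001322542.
Half-width = z·√(radicand)/denom = 2.576·0.036367/1.096171 = 0.08546.
So the interval runs from 0.0245 to 0.1954.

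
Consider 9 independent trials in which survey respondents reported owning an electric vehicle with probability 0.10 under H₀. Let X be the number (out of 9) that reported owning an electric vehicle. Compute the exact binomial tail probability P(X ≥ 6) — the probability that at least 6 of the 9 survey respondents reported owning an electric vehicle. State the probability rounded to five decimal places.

P = 0.00006

X ~ Binomial(n=9, p=0.10).
P(X ≥ 6) = C(9,6)·0.10^6·0.90^3 + C(9,7)·0.10^7·0.90^2 + C(9,8)·0.10^8·0.90^1 + C(9,9)·0.10^9·0.90^0.
= 0.000061 + 0.000003 + 0.000000 + 0.000000 = 0.00006.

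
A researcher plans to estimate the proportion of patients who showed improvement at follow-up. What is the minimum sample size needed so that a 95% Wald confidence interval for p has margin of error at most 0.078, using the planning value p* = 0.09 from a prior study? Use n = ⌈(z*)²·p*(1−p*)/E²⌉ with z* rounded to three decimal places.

For 95% confidence, z* = 1.960.
p*(1−p*) = 0.0819.
(z*)²·p*(1−p*)/E² = 3.841600·0.0819/0.006084 = 51.714.
⌈51.714⌉ = 52.

n = 52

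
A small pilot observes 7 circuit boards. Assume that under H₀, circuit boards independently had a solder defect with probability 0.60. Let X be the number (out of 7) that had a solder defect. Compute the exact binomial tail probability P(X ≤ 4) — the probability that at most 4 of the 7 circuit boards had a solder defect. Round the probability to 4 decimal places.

P = 0.5801

X ~ Binomial(n=7, p=0.60).
P(X ≤ 4) = Σ_{j=0}^{4} C(7,j)·0.60^j·0.40^{7−j}.
= 0.001638 + 0.017203 + 0.077414 + 0.193536 + 0.290304 = 0.5801.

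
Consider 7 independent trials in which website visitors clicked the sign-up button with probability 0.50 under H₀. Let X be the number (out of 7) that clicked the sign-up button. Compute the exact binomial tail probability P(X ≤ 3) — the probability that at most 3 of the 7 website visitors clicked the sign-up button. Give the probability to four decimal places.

X is binomial with n = 7 and p = 0.50.
P(X ≤ 3) = C(7,0)·0.50^0·0.50^7 + C(7,1)·0.50^1·0.50^6 + C(7,2)·0.50^2·0.50^5 + C(7,3)·0.50^3·0.50^4.
= 0.007812 + 0.054688 + 0.164062 + 0.273438 = 0.5000.

P = 0.5000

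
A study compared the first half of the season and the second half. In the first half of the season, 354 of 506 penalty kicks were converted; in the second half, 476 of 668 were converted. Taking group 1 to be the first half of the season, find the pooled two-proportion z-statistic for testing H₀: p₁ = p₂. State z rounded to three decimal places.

Sample proportions: p̂₁ = 354/506 = 0.69960 and p̂₂ = 476/668 = 0.71257.
Pooling: p̂ = 830/1174 = 0.70698.
SE = √[p̂(1−p̂)(1/n₁+1/n₂)] = √[0.70698·0.29302·(1/506+1/668)] ≈ 0.026824.
z = -0.01297/0.026824 = -0.484.

z = -0.484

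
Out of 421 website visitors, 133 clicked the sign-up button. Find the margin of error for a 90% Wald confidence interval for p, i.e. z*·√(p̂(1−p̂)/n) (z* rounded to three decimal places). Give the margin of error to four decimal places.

ME = 0.0373

The sample proportion is 133/421 = 0.31591.
SE = √(p̂(1−p̂)/n) = √(0.216113/421) = 0.022657.
The 90% critical value is z* = 1.645.
Margin of error = z*·SE = 1.645 × 0.022657 = 0.0373.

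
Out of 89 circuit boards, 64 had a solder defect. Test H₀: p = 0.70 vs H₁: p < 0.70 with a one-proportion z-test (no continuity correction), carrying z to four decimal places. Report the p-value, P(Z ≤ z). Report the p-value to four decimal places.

p-value = 0.6529

The sample proportion is 64/89 = 0.71910.
Null standard error: √(0.70·0.30/89) = √0.002359551 = 0.048575.
Test statistic (full precision, shown to 4 dp): z = (64/89 − 0.70)/SE₀ ≈ 0.3932.
p-value = P(Z ≤ z) with z = 0.3932 → 0.6529.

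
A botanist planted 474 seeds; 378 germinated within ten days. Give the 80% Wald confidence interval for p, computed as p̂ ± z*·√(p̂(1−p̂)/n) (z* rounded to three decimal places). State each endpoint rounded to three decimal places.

p̂ = 378/474 = 0.79747.
SE(p̂) = √(0.79747·0.20253/474) = 0.018459.
The 80% critical value is z* = 1.282.
Margin of error: 1.282 × 0.018459 = 0.02366.
Interval: 0.79747 ± 0.02366 → (0.774, 0.821).

(0.774, 0.821)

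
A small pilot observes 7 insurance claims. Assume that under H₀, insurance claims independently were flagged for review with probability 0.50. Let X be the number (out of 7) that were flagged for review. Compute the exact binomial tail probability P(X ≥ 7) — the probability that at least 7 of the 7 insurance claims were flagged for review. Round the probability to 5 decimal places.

P = 0.00781

X ~ Binomial(n=7, p=0.50).
P(X ≥ 7) = C(7,7)·0.50^7·0.50^0.
= 0.007812 = 0.00781.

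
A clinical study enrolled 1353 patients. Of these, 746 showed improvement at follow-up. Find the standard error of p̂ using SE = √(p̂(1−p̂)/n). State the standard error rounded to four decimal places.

SE = 0.0135

p̂ = 746/1353 = 0.55137.
p̂(1−p̂) = 0.55137·0.44863 = 0.247361.
SE = √(0.247361/1353) = √0.000182824 = 0.0135.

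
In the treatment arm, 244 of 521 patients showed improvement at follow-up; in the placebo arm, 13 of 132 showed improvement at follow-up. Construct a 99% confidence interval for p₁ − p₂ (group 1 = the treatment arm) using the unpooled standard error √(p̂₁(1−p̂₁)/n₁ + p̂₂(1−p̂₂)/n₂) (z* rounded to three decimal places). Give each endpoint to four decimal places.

(0.2825, 0.4572)

p̂₁ = 244/521 = 0.46833, p̂₂ = 13/132 = 0.09848; p̂₁ − p̂₂ = 0.36985.
SE = √(0.000477921 + 0.000672618) = √0.001150539 = 0.033920.
The 99% critical value is z* = 2.576. Margin of error = 0.08738.
CI: 0.36985 ± 0.08738 = (0.2825, 0.4572).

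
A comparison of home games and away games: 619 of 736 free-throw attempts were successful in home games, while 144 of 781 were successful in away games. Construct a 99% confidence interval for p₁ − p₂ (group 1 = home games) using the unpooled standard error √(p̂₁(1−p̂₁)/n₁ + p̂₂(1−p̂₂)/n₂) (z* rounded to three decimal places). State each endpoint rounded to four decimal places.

p̂₁ = 619/736 = 0.84103, p̂₂ = 144/781 = 0.18438; p̂₁ − p̂₂ = 0.65665.
SE = √(0.000181653 + 0.000192552) = √0.000374205 = 0.019344.
z* = 2.576 at the 99% level. Margin of error = 0.04983.
CI: 0.65665 ± 0.04983 = (0.6068, 0.7065).

(0.6068, 0.7065)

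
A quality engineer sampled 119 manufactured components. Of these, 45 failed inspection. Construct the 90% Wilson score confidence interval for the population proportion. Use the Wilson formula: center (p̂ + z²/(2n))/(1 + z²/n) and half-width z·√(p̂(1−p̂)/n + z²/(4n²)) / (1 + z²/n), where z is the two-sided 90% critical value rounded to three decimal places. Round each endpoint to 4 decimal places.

(0.3085, 0.4532)

Here p̂ = 45/119 = 0.37815 and z = 1.645 (z² = 2.706025).
1 + z²/n = 1.022740.
Adjusted center: (0.37815 + z²/(2n))/1.022740 = 0.38086.
Radicand: p̂(1−p̂)/n + z²/(4n²) = 0.001976075 + 0.000047772 = 0.002023847.
Half-width = z·√(radicand)/denom = 1.645·0.044987/1.022740 = 0.07236.
Interval: 0.38086 ± 0.07236 → (0.3085, 0.4532).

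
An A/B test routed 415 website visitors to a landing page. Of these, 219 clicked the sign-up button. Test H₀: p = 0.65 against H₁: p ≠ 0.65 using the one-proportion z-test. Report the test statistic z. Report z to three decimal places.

z = -5.223

The sample proportion is 219/415 = 0.52771.
SE₀ = √(0.65·0.35/415) = 0.023414.
z = (p̂ − p₀)/SE = (0.52771 − 0.65)/0.023414 = -5.223.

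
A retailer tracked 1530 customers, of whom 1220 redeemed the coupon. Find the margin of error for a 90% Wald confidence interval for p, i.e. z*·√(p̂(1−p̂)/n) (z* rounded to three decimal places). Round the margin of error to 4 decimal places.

With x = 1220 successes in n = 1530, p̂ = 0.79739.
SE(p̂) = √(0.79739·0.20261/1530) = 0.010276.
The 90% critical value is z* = 1.645.
So ME = 0.0169.

ME = 0.0169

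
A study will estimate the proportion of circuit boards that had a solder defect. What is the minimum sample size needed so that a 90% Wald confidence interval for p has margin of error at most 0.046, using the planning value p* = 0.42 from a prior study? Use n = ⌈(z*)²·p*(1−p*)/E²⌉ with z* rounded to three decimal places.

n = 312

For 90% confidence, z* = 1.645.
p*(1−p*) = 0.2436.
(z*)²·p*(1−p*)/E² = 2.706025·0.2436/0.002116 = 311.525.
⌈311.525⌉ = 312.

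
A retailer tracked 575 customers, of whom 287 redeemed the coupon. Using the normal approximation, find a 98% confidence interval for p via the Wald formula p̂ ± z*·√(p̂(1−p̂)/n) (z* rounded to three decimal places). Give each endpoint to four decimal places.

Sample proportion p̂ = 287/575 = 0.49913.
SE(p̂) = √(0.49913·0.50087/575) = 0.020851.
z* = 2.326 at the 98% level.
Margin = 2.326·0.020851 = 0.04850.
CI: 0.49913 ± 0.04850 = (0.4506, 0.5476).

(0.4506, 0.5476)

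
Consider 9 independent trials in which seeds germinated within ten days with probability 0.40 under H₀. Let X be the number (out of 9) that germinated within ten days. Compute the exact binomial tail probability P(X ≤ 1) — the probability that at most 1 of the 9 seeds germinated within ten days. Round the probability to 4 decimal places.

P = 0.0705

X is binomial with n = 9 and p = 0.40.
P(X ≤ 1) = C(9,0)·0.40^0·0.60^9 + C(9,1)·0.40^1·0.60^8.
= 0.010078 + 0.060466 = 0.0705.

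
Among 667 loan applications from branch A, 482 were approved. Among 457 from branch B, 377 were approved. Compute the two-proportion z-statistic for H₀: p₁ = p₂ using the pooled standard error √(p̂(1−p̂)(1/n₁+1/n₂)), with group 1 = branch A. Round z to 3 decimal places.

Sample proportions: p̂₁ = 482/667 = 0.72264 and p̂₂ = 377/457 = 0.82495.
Pooled p̂ = (482+377)/(667+457) = 859/1124 = 0.76423.
Pooled SE = √[0.1801799·0.00368743] ≈ 0.025776.
z = -0.10231/0.025776 = -3.969.

z = -3.969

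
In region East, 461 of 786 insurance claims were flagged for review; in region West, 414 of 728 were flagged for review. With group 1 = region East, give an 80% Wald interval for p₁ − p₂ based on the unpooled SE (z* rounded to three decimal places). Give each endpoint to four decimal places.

p̂₁ = 0.58651, p̂₂ = 0.56868, so the observed difference is 0.01783.
SE = √(0.000308544 + 0.000336927) = √0.000645471 = 0.025406.
For 80% confidence, z* = 1.282. Margin of error = 0.03257.
So the interval runs from -0.0147 to 0.0504.

(-0.0147, 0.0504)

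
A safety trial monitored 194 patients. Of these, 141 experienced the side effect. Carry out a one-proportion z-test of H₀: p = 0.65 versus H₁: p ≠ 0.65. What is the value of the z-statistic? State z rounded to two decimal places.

The sample proportion is 141/194 = 0.72680.
Under H₀, SE = √(p₀(1−p₀)/n) = √(0.65·0.35/194) = √0.001172680 = 0.034244.
z = (0.72680 − 0.65)/0.034244 = 0.07680/0.034244 = 2.24.

z = 2.24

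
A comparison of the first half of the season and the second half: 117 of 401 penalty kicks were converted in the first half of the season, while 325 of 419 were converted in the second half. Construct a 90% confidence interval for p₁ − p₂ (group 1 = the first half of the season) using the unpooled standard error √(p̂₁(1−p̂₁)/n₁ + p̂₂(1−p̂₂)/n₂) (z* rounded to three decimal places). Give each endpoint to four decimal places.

p̂₁ = 117/401 = 0.29177, p̂₂ = 325/419 = 0.77566; p̂₁ − p̂₂ = -0.48389.
Unpooled SE = √(p̂₁(1−p̂₁)/n₁ + p̂₂(1−p̂₂)/n₂) = √(0.000515313 + 0.000415307) = 0.030506.
For 90% confidence, z* = 1.645. Margin of error = 0.05018.
Interval: -0.48389 ± 0.05018 → (-0.5341, -0.4337).

(-0.5341, -0.4337)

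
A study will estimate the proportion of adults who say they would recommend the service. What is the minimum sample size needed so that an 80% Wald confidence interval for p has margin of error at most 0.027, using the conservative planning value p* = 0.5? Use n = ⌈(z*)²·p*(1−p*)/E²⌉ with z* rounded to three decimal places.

For 80% confidence, z* = 1.282.
p*(1−p*) = 0.50·0.50 = 0.2500.
Required n before rounding: 1.643524 × 0.2500 / 0.027² = 563.623.
⌈563.623⌉ = 564.

n = 564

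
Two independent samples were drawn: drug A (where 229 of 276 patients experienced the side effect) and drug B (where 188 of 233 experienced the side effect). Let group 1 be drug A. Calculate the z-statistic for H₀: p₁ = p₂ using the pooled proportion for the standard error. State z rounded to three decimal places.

p̂₁ = 229/276 = 0.82971, p̂₂ = 188/233 = 0.80687.
Pooled p̂ = (229+188)/(276+233) = 417/509 = 0.81925.
SE = √[p̂(1−p̂)(1/n₁+1/n₂)] = √[0.81925·0.18075·(1/276+1/233)] ≈ 0.034235.
z = (p̂₁ − p̂₂)/SE = (0.82971 − 0.80687)/0.034235 = 0.02284/0.034235 = 0.667.

z = 0.667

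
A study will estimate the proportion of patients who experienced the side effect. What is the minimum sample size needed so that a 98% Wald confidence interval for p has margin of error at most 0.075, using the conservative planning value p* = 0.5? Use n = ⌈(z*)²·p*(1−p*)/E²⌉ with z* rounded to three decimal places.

For 98% confidence, z* = 2.326.
p*(1−p*) = 0.2500.
Required n before rounding: 5.410276 × 0.2500 / 0.075² = 240.457.
⌈240.457⌉ = 241.

n = 241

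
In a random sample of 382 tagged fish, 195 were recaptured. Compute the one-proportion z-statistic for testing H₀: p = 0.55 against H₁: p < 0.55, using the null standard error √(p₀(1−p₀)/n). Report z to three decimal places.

z = -1.553

Sample proportion p̂ = 195/382 = 0.51047.
Under H₀, SE = √(p₀(1−p₀)/n) = √(0.55·0.45/382) = √0.000647906 = 0.025454.
z = (p̂ − p₀)/SE = (0.51047 − 0.55)/0.025454 = -1.553.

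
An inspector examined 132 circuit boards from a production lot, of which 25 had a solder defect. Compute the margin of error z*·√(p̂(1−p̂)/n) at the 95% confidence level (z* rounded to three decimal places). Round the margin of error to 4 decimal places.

ME = 0.0668

The sample proportion is 25/132 = 0.18939.
Standard error of p̂: √(0.153524/132) = √0.001163060 = 0.034104.
For 95% confidence, z* = 1.960.
So ME = 0.0668.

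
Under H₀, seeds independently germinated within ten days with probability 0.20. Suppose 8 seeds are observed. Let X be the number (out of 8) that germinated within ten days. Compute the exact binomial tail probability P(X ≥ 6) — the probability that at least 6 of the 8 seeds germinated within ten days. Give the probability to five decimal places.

P = 0.00123

X is binomial with n = 8 and p = 0.20.
P(X ≥ 6) = C(8,6)·0.20^6·0.80^2 + C(8,7)·0.20^7·0.80^1 + C(8,8)·0.20^8·0.80^0.
= 0.001147 + 0.000082 + 0.000003 = 0.00123.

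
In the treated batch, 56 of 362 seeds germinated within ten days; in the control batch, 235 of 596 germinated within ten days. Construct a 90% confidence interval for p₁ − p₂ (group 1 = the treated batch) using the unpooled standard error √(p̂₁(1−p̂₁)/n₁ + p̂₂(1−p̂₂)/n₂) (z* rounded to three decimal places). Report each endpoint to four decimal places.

p̂₁ = 0.15470, p̂₂ = 0.39430, so the observed difference is -0.23960.
SE = √(0.000361230 + 0.000400716) = √0.000761946 = 0.027603.
For 90% confidence, z* = 1.645. Margin = 1.645·0.027603 = 0.04541.
So the interval runs from -0.2850 to -0.1942.

(-0.2850, -0.1942)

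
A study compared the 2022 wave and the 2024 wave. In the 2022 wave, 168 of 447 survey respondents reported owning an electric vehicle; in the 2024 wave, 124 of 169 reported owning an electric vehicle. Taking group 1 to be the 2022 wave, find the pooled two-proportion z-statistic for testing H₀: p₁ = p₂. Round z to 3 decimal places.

z = -7.937

p̂₁ = 168/447 = 0.37584, p̂₂ = 124/169 = 0.73373.
Pooling: p̂ = 292/616 = 0.47403.
Pooled SE = √[0.2493253·0.00815430] ≈ 0.045090.
z = -0.35789/0.045090 = -7.937.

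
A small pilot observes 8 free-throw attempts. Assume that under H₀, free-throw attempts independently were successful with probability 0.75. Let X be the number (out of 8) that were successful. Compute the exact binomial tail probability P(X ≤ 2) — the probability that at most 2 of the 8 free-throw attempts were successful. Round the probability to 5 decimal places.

X ~ Binomial(n=8, p=0.75).
P(X ≤ 2) = C(8,0)·0.75^0·0.25^8 + C(8,1)·0.75^1·0.25^7 + C(8,2)·0.75^2·0.25^6.
= 0.000015 + 0.000366 + 0.003845 = 0.00423.

P = 0.00423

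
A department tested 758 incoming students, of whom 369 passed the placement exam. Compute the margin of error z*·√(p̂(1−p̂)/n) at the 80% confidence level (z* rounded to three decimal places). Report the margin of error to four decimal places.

With x = 369 successes in n = 758, p̂ = 0.48681.
SE = √(p̂(1−p̂)/n) = √(0.249826/758) = 0.018154.
The 80% critical value is z* = 1.282.
Margin of error = z*·SE = 1.282 × 0.018154 = 0.0233.

ME = 0.0233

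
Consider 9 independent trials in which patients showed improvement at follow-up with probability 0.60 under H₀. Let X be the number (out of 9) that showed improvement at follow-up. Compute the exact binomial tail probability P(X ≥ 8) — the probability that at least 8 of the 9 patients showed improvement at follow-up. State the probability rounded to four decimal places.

X ~ Binomial(n=9, p=0.60).
P(X ≥ 8) = C(9,8)·0.60^8·0.40^1 + C(9,9)·0.60^9·0.40^0.
= 0.060466 + 0.010078 = 0.0705.

P = 0.0705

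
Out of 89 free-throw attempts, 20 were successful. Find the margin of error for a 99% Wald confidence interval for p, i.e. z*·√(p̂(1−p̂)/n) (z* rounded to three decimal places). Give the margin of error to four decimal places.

ME = 0.1140

Sample proportion p̂ = 20/89 = 0.22472.
SE(p̂) = √(0.22472·0.77528/89) = 0.044244.
The 99% critical value is z* = 2.576.
Margin of error = z*·SE = 2.576 × 0.044244 = 0.1140.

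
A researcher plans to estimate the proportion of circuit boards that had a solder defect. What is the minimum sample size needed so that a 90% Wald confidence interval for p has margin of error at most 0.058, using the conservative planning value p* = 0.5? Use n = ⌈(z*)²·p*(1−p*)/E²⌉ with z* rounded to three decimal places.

For 90% confidence, z* = 1.645.
p*(1−p*) = 0.50·0.50 = 0.2500.
(z*)²·p*(1−p*)/E² = 2.706025·0.2500/0.003364 = 201.102.
⌈201.102⌉ = 202.

n = 202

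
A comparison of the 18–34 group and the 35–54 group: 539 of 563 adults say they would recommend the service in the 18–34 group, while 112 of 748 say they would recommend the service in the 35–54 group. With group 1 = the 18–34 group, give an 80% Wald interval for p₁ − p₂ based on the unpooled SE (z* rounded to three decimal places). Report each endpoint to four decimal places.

(0.7877, 0.8276)

p̂₁ = 539/563 = 0.95737, p̂₂ = 112/748 = 0.14973; p̂₁ − p̂₂ = 0.80764.
SE = √(0.000072489 + 0.000170204) = √0.000242693 = 0.015579.
For 80% confidence, z* = 1.282. Margin = 1.282·0.015579 = 0.01997.
CI: 0.80764 ± 0.01997 = (0.7877, 0.8276).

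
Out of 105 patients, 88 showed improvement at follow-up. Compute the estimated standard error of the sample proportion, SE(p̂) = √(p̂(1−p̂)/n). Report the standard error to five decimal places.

The sample proportion is 88/105 = 0.83810.
p̂(1−p̂) = 0.135688.
SE = √(0.135688/105) = 0.03595.

SE = 0.03595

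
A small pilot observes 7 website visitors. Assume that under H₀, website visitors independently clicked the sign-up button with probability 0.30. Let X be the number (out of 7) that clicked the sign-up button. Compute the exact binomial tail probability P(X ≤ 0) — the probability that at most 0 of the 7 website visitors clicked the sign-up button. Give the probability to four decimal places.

P = 0.0824

X ~ Binomial(n=7, p=0.30).
P(X ≤ 0) = C(7,0)·0.30^0·0.70^7.
= 0.082354 = 0.0824.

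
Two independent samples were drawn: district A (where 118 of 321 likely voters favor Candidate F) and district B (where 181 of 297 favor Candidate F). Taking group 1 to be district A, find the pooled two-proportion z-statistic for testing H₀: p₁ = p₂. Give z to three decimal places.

z = -6.010

p̂₁ = 118/321 = 0.36760, p̂₂ = 181/297 = 0.60943.
Pooled p̂ = (118+181)/(321+297) = 299/618 = 0.48382.
SE = √[p̂(1−p̂)(1/n₁+1/n₂)] = √[0.48382·0.51618·(1/321+1/297)] ≈ 0.040235.
z = (p̂₁ − p̂₂)/SE = (0.36760 − 0.60943)/0.040235 = -0.24183/0.040235 = -6.010.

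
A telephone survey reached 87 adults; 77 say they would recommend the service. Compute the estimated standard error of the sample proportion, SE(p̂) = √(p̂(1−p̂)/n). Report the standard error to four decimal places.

Sample proportion p̂ = 77/87 = 0.88506.
p̂(1−p̂) = 0.101729.
SE = √(0.101729/87) = √0.001169299 = 0.0342.

SE = 0.0342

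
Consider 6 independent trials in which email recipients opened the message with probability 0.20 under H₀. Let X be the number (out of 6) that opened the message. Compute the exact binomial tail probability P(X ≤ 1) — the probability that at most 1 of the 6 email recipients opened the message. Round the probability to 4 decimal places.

X is binomial with n = 6 and p = 0.20.
P(X ≤ 1) = C(6,0)·0.20^0·0.80^6 + C(6,1)·0.20^1·0.80^5.
= 0.262144 + 0.393216 = 0.6554.

P = 0.6554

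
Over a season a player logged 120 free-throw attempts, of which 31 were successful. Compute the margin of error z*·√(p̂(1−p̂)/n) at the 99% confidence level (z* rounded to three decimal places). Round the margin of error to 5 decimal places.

ME = 0.10293

Sample proportion p̂ = 31/120 = 0.25833.
SE(p̂) = √(0.25833·0.74167/120) = 0.039958.
The 99% critical value is z* = 2.576.
Margin of error = z*·SE = 2.576 × 0.039958 = 0.10293.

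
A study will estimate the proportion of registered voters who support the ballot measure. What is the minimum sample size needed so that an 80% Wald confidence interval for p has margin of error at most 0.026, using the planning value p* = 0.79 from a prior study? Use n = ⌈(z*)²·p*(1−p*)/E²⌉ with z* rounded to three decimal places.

n = 404

For 80% confidence, z* = 1.282.
p*(1−p*) = 0.79·0.21 = 0.1659.
Required n before rounding: 1.643524 × 0.1659 / 0.026² = 403.344.
Rounding up, n = 404.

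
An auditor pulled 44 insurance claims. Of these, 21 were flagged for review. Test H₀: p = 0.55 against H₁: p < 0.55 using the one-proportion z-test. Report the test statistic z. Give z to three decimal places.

Sample proportion p̂ = 21/44 = 0.47727.
Null standard error: √(0.55·0.45/44) = √0.005625000 = 0.075000.
z = (0.47727 − 0.55)/0.075000 = -0.07273/0.075000 = -0.970.

z = -0.970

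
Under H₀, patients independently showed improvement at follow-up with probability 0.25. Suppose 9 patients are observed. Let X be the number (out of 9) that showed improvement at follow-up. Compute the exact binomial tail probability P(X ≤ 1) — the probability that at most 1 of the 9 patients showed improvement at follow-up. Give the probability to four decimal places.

P = 0.3003

X is binomial with n = 9 and p = 0.25.
P(X ≤ 1) = C(9,0)·0.25^0·0.75^9 + C(9,1)·0.25^1·0.75^8.
= 0.075085 + 0.225254 = 0.3003.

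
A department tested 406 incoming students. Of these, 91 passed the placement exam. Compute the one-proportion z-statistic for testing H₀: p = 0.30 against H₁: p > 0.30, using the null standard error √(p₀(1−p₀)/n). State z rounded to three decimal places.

z = -3.336

p̂ = 91/406 = 0.22414.
Null standard error: √(0.30·0.70/406) = √0.000517241 = 0.022743.
z = (p̂ − p₀)/SE = (0.22414 − 0.30)/0.022743 = -3.336.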